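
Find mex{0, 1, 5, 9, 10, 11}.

2

The values 0, 1 are all present; 2 is the first non-negative integer missing from the set.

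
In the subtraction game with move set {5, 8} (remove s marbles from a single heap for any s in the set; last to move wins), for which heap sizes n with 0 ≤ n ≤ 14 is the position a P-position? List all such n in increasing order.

Compute g(0), g(1), … for moves {5, 8}:
k:     0  1  2  3  4  5  6  7  8  9 10 11 12 13 14
g(k):  0  0  0  0  0  1  1  1  1  1  2  2  2  0  0
The P-positions (g = 0) in 0..14 are 0, 1, 2, 3, 4, 13, 14.

0, 1, 2, 3, 4, 13, 14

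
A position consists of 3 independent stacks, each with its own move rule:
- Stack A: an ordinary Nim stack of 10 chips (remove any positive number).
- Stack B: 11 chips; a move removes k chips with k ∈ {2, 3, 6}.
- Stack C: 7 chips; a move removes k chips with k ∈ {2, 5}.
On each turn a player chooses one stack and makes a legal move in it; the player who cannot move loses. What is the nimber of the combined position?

11

Stack A is a plain Nim stack of size 10, so its Grundy value is 10.
Build the Grundy sequence for stack B with g(k) = mex{g(k−s) : s ∈ {2, 3, 6}, s ≤ k}:
g(0) = mex{} = 0
g(1) = mex{} = 0
g(2) = mex{0} = 1
g(3) = mex{0} = 1
g(4) = mex{0,1} = 2
g(5) = mex{1} = 0
g(6) = mex{0,1,2} = 3
g(7) = mex{0,2} = 1
g(8) = mex{0,1,3} = 2
g(9) = mex{1,3} = 0
g(10) = mex{1,2} = 0
g(11) = mex{0,2} = 1
So g(11) = 1.
Build the Grundy sequence for stack C with g(k) = mex{g(k−s) : s ∈ {2, 5}, s ≤ k}:
g(0) = mex{} = 0
g(1) = mex{} = 0
g(2) = mex{0} = 1
g(3) = mex{0} = 1
g(4) = mex{1} = 0
g(5) = mex{0,1} = 2
g(6) = mex{0} = 1
g(7) = mex{1,2} = 0
So g(7) = 0.
By the Sprague-Grundy theorem, the Grundy value of a sum of independent games is the XOR of the component values.
Combined value = 10 ⊕ 1 ⊕ 0 = 11.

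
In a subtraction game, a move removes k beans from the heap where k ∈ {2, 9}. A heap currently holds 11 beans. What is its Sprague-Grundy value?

0

Build the Grundy sequence with g(k) = mex{g(k−s) : s ∈ {2, 9}, s ≤ k}:
k:     0  1  2  3  4  5  6  7  8  9 10 11
g(k):  0  0  1  1  0  0  1  1  0  2  1  0
So g(11) = 0.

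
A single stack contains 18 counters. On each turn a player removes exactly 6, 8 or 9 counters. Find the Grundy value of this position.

Compute g(0), g(1), … for moves {6, 8, 9}:
k:     0  1  2  3  4  5  6  7  8  9 10 11 12 13 14 15 16 17 18
g(k):  0  0  0  0  0  0  1  1  1  1  1  1  2  2  2  0  0  0  0
So g(18) = 0.

0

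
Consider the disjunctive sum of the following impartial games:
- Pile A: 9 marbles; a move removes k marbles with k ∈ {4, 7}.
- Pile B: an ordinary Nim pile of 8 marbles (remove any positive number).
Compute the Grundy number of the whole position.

Grundy values for pile A (subtraction set {4, 7}):
g(0) = mex{} = 0
g(1) = mex{} = 0
g(2) = mex{} = 0
g(3) = mex{} = 0
g(4) = mex{0} = 1
g(5) = mex{0} = 1
g(6) = mex{0} = 1
g(7) = mex{0} = 1
g(8) = mex{0,1} = 2
g(9) = mex{0,1} = 2
So g(9) = 2.
Pile B is a plain Nim pile of size 8, so its Grundy value is 8.
The value of a disjunctive sum is the nim-sum of the parts.
Combined value = 2 ⊕ 8 = 10.

10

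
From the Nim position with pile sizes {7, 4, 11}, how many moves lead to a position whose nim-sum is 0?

1

Write each in binary and XOR column by column:
  0111  (7)
  0100  (4)
  1011  (11)
  ----
  1000  (8)
The overall nim-sum is X = 8. A pile of size p has a winning move iff p XOR X < p (reduce it to p XOR X).
  7: 7 XOR 8 = 15 ≥ 7 — no move.
  4: 4 XOR 8 = 12 ≥ 4 — no move.
  11: 11 XOR 8 = 3 < 11 — winning move (to 3).
That gives 1 winning move.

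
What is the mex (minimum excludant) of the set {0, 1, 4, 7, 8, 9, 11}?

2

The values 0, 1 are all present; 2 is the first non-negative integer missing from the set.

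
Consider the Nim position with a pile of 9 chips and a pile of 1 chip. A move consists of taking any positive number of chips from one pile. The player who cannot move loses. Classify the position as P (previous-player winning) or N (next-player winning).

N-position

Nim-sum: 9 ⊕ 1 = 8.
The nim-sum is 8 ≠ 0, so this is an N-position: the player to move can win.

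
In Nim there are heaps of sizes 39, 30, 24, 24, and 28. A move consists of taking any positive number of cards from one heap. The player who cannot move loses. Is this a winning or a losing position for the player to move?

Winning position

Nim-sum: 39 ⊕ 30 ⊕ 24 ⊕ 24 ⊕ 28 = 37.
The nim-sum is 37 ≠ 0, so this is an N-position: the player to move can win.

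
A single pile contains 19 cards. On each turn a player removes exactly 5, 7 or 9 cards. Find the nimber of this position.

1

Grundy values for subtraction set {5, 7, 9}:
k:     0  1  2  3  4  5  6  7  8  9 10 11 12 13 14 15 16 17 18 19
g(k):  0  0  0  0  0  1  1  1  1  1  2  2  2  2  0  0  0  0  0  1
So g(19) = 1.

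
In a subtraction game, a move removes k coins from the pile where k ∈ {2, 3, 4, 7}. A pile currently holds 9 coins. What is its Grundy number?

4

Grundy values for subtraction set {2, 3, 4, 7}:
g(0) = mex{} = 0
g(1) = mex{} = 0
g(2) = mex{0} = 1
g(3) = mex{0} = 1
g(4) = mex{0,1} = 2
g(5) = mex{0,1} = 2
g(6) = mex{1,2} = 0
g(7) = mex{0,1,2} = 3
g(8) = mex{0,2} = 1
g(9) = mex{0,1,2,3} = 4
So g(9) = 4.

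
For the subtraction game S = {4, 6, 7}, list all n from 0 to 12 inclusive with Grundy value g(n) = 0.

Compute g(0), g(1), … for moves {4, 6, 7}:
g(0) = mex{} = 0
g(1) = mex{} = 0
g(2) = mex{} = 0
g(3) = mex{} = 0
g(4) = mex{0} = 1
g(5) = mex{0} = 1
g(6) = mex{0} = 1
g(7) = mex{0} = 1
g(8) = mex{0,1} = 2
g(9) = mex{0,1} = 2
g(10) = mex{0,1} = 2
g(11) = mex{1} = 0
g(12) = mex{1,2} = 0
The P-positions (g = 0) in 0..12 are 0, 1, 2, 3, 11, 12.

0, 1, 2, 3, 11, 12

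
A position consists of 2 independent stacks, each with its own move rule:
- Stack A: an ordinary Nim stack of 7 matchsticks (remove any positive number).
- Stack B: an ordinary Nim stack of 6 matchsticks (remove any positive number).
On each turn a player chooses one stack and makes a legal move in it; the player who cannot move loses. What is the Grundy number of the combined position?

Stack A is a plain Nim stack of size 7, so its Grundy value is 7.
Stack B is a plain Nim stack of size 6, so its Grundy value is 6.
The value of a disjunctive sum is the nim-sum of the parts.
Combined value = 7 ⊕ 6 = 1.

1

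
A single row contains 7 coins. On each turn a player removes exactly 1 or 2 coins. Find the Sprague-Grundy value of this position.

1

Build the Grundy sequence with g(k) = mex{g(k−s) : s ∈ {1, 2}, s ≤ k}:
k:     0  1  2  3  4  5  6  7
g(k):  0  1  2  0  1  2  0  1
So g(7) = 1.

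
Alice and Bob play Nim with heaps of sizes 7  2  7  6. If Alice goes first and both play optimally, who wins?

Alice wins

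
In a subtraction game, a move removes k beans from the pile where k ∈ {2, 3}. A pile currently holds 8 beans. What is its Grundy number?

1

Build the Grundy sequence with g(k) = mex{g(k−s) : s ∈ {2, 3}, s ≤ k}:
k:     0  1  2  3  4  5  6  7  8
g(k):  0  0  1  1  2  0  0  1  1
So g(8) = 1.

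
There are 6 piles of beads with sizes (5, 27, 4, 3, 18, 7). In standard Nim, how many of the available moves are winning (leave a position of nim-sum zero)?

1

Bitwise XOR of the heap sizes:
  00101  (5)
  11011  (27)
  00100  (4)
  00011  (3)
  10010  (18)
  00111  (7)
  -----
  01100  (12)
The overall nim-sum is X = 12. A pile of size p has a winning move iff p XOR X < p (reduce it to p XOR X).
  5: 5 XOR 12 = 9 ≥ 5 — no move.
  27: 27 XOR 12 = 23 < 27 — winning move (to 23).
  4: 4 XOR 12 = 8 ≥ 4 — no move.
  3: 3 XOR 12 = 15 ≥ 3 — no move.
  18: 18 XOR 12 = 30 ≥ 18 — no move.
  7: 7 XOR 12 = 11 ≥ 7 — no move.
That gives 1 winning move.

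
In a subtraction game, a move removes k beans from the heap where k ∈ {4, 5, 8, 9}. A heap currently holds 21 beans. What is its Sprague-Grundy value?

Compute g(0), g(1), … for moves {4, 5, 8, 9}:
k:     0  1  2  3  4  5  6  7  8  9 10 11 12 13 14 15 16 17 18 19 20 21
g(k):  0  0  0  0  1  1  1  1  2  2  2  2  3  0  0  0  0  1  1  1  1  2
So g(21) = 2.

2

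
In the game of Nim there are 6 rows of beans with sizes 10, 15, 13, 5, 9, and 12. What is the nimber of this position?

8

Write each in binary and XOR column by column:
  1010  (10)
  1111  (15)
  1101  (13)
  0101  (5)
  1001  (9)
  1100  (12)
  ----
  1000  (8)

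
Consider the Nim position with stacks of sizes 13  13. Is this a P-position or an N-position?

P-position

Compute the nim-sum pairwise:
13 ⊕ 13 = 0
The nim-sum is 0, so this is a P-position: the player to move is in a losing position under optimal play.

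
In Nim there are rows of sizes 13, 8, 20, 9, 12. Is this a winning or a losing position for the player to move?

Winning position

Write each in binary and XOR column by column:
  01101  (13)
  01000  (8)
  10100  (20)
  01001  (9)
  01100  (12)
  -----
  10100  (20)
The nim-sum is 20 ≠ 0, so this is an N-position: the player to move can win.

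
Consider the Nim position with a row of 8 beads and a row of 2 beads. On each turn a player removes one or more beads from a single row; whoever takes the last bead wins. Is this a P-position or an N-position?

N-position

Compute the nim-sum pairwise:
8 XOR 2 = 10
The nim-sum is 10 ≠ 0, so this is an N-position: the player to move can win.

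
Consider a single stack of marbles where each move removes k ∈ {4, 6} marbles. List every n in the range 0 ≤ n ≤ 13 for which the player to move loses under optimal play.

0, 1, 2, 3, 10, 11, 12, 13

Grundy values for subtraction set {4, 6}:
g(0) = mex{} = 0
g(1) = mex{} = 0
g(2) = mex{} = 0
g(3) = mex{} = 0
g(4) = mex{0} = 1
g(5) = mex{0} = 1
g(6) = mex{0} = 1
g(7) = mex{0} = 1
g(8) = mex{0,1} = 2
g(9) = mex{0,1} = 2
g(10) = mex{1} = 0
g(11) = mex{1} = 0
g(12) = mex{1,2} = 0
g(13) = mex{1,2} = 0
The P-positions (g = 0) in 0..13 are 0, 1, 2, 3, 10, 11, 12, 13.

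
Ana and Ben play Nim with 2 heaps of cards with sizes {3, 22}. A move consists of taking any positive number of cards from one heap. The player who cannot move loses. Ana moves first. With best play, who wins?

Bitwise XOR of the heap sizes:
  00011  (3)
  10110  (22)
  -----
  10101  (21)
The nim-sum is 21 ≠ 0, so this is an N-position: the player to move can win; Ana has a winning move.

Ana wins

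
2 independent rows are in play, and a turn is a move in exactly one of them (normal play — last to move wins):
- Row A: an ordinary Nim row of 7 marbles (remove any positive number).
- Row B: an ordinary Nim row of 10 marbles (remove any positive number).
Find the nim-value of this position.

13

Row A is a plain Nim row of size 7, so its Grundy value is 7.
Row B is a plain Nim row of size 10, so its Grundy value is 10.
By the Sprague-Grundy theorem, the Grundy value of a sum of independent games is the XOR of the component values.
Combined value = 7 XOR 10 = 13.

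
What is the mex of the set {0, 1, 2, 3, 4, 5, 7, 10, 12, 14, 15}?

6

The values 0, 1, 2, 3, 4, 5 are all present; 6 is the first non-negative integer missing from the set.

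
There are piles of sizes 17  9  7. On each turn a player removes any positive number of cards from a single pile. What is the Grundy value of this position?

Bitwise XOR of the heap sizes:
  10001  (17)
  01001  (9)
  00111  (7)
  -----
  11111  (31)

31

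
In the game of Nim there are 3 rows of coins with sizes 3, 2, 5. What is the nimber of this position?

4

Compute the nim-sum pairwise:
3 ^ 2 = 1
1 ^ 5 = 4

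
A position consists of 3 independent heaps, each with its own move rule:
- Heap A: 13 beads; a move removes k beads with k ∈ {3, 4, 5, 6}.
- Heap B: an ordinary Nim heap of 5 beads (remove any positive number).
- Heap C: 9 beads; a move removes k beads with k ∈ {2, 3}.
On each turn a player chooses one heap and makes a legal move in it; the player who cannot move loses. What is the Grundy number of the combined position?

Build the Grundy sequence for heap A with g(k) = mex{g(k−s) : s ∈ {3, 4, 5, 6}, s ≤ k}:
g(0) = mex{} = 0
g(1) = mex{} = 0
g(2) = mex{} = 0
g(3) = mex{0} = 1
g(4) = mex{0} = 1
g(5) = mex{0} = 1
g(6) = mex{0,1} = 2
g(7) = mex{0,1} = 2
g(8) = mex{0,1} = 2
g(9) = mex{1,2} = 0
g(10) = mex{1,2} = 0
g(11) = mex{1,2} = 0
g(12) = mex{0,2} = 1
g(13) = mex{0,2} = 1
So g(13) = 1.
Heap B is a plain Nim heap of size 5, so its Grundy value is 5.
Grundy values for heap C (subtraction set {2, 3}):
k:     0  1  2  3  4  5  6  7  8  9
g(k):  0  0  1  1  2  0  0  1  1  2
So g(9) = 2.
By the Sprague-Grundy theorem, the Grundy value of a sum of independent games is the XOR of the component values.
Combined value = 1 ⊕ 5 ⊕ 2 = 6.

6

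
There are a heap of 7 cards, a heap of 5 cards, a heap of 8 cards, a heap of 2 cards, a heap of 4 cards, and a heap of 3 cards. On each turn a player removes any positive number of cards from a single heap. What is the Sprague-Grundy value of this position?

15

Write each in binary and XOR column by column:
  0111  (7)
  0101  (5)
  1000  (8)
  0010  (2)
  0100  (4)
  0011  (3)
  ----
  1111  (15)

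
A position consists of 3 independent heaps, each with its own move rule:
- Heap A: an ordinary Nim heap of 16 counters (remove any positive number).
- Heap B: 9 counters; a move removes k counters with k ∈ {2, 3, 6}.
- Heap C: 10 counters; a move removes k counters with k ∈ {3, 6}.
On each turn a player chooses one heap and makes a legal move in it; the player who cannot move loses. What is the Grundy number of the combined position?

16

Heap A is a plain Nim heap of size 16, so its Grundy value is 16.
For heap B, compute g(0), g(1), … with moves {2, 3, 6}:
k:     0  1  2  3  4  5  6  7  8  9
g(k):  0  0  1  1  2  0  3  1  2  0
So g(9) = 0.
Grundy values for heap C (subtraction set {3, 6}):
k:     0  1  2  3  4  5  6  7  8  9 10
g(k):  0  0  0  1  1  1  2  2  2  0  0
So g(10) = 0.
By the Sprague-Grundy theorem, the Grundy value of a sum of independent games is the XOR of the component values.
Combined value = 16 XOR 0 XOR 0 = 16.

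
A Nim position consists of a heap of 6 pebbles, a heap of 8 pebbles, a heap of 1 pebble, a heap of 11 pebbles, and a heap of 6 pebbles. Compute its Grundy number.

2

Bitwise XOR of the heap sizes:
  0110  (6)
  1000  (8)
  0001  (1)
  1011  (11)
  0110  (6)
  ----
  0010  (2)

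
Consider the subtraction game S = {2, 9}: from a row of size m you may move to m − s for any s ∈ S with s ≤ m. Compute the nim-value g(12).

Build the Grundy sequence with g(k) = mex{g(k−s) : s ∈ {2, 9}, s ≤ k}:
k:     0  1  2  3  4  5  6  7  8  9 10 11 12
g(k):  0  0  1  1  0  0  1  1  0  2  1  0  0
So g(12) = 0.

0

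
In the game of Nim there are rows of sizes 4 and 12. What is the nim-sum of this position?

In binary:
  0100  (4)
  1100  (12)
  ----
  1000  (8)

8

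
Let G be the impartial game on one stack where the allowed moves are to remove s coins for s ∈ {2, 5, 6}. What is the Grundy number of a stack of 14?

1

Grundy values for subtraction set {2, 5, 6}:
g(0) = mex{} = 0
g(1) = mex{} = 0
g(2) = mex{0} = 1
g(3) = mex{0} = 1
g(4) = mex{1} = 0
g(5) = mex{0,1} = 2
g(6) = mex{0} = 1
g(7) = mex{0,1,2} = 3
g(8) = mex{1} = 0
g(9) = mex{0,1,3} = 2
g(10) = mex{0,2} = 1
g(11) = mex{1,2} = 0
g(12) = mex{1,3} = 0
g(13) = mex{0,3} = 1
g(14) = mex{0,2} = 1
So g(14) = 1.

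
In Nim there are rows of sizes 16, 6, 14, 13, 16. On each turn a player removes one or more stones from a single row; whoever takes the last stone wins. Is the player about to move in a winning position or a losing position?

Write each in binary and XOR column by column:
  10000  (16)
  00110  (6)
  01110  (14)
  01101  (13)
  10000  (16)
  -----
  00101  (5)
The nim-sum is 5 ≠ 0, so this is an N-position: the player to move can win.

Winning position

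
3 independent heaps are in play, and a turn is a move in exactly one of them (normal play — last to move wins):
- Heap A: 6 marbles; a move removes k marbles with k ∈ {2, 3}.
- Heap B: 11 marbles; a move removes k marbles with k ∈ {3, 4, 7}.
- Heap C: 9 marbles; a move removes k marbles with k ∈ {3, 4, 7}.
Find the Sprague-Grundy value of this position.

3

For heap A, compute g(0), g(1), … with moves {2, 3}:
g(0) = mex{} = 0
g(1) = mex{} = 0
g(2) = mex{0} = 1
g(3) = mex{0} = 1
g(4) = mex{0,1} = 2
g(5) = mex{1} = 0
g(6) = mex{1,2} = 0
So g(6) = 0.
For heap B, compute g(0), g(1), … with moves {3, 4, 7}:
k:     0  1  2  3  4  5  6  7  8  9 10 11
g(k):  0  0  0  1  1  1  2  2  2  3  0  0
So g(11) = 0.
Build the Grundy sequence for heap C with g(k) = mex{g(k−s) : s ∈ {3, 4, 7}, s ≤ k}:
k:     0  1  2  3  4  5  6  7  8  9
g(k):  0  0  0  1  1  1  2  2  2  3
So g(9) = 3.
The value of a disjunctive sum is the nim-sum of the parts.
Combined value = 0 ⊕ 0 ⊕ 3 = 3.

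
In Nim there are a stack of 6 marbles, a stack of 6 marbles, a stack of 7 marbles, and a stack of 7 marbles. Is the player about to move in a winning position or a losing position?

Write each in binary and XOR column by column:
  110  (6)
  110  (6)
  111  (7)
  111  (7)
  ---
  000  (0)
The nim-sum is 0, so this is a P-position: the player to move is in a losing position under optimal play.

Losing position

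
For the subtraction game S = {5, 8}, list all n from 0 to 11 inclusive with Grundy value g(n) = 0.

0, 1, 2, 3, 4

Compute g(0), g(1), … for moves {5, 8}:
g(0) = mex{} = 0
g(1) = mex{} = 0
g(2) = mex{} = 0
g(3) = mex{} = 0
g(4) = mex{} = 0
g(5) = mex{0} = 1
g(6) = mex{0} = 1
g(7) = mex{0} = 1
g(8) = mex{0} = 1
g(9) = mex{0} = 1
g(10) = mex{0,1} = 2
g(11) = mex{0,1} = 2
The P-positions (g = 0) in 0..11 are 0, 1, 2, 3, 4.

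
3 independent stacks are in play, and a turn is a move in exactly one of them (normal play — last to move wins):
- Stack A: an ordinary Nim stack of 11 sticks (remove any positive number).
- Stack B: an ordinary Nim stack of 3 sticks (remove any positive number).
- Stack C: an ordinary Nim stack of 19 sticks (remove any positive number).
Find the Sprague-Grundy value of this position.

Stack A is a plain Nim stack of size 11, so its Grundy value is 11.
Stack B is a plain Nim stack of size 3, so its Grundy value is 3.
Stack C is a plain Nim stack of size 19, so its Grundy value is 19.
By the Sprague-Grundy theorem, the Grundy value of a sum of independent games is the XOR of the component values.
Combined value = 11 ⊕ 3 ⊕ 19 = 27.

27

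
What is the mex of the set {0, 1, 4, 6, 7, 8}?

The values 0, 1 are all present; 2 is the first non-negative integer missing from the set.

2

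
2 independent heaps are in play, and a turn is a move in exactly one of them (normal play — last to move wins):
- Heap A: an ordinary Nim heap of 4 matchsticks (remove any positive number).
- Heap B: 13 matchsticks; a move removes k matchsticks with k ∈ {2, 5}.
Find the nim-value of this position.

5

Heap A is a plain Nim heap of size 4, so its Grundy value is 4.
For heap B, compute g(0), g(1), … with moves {2, 5}:
k:     0  1  2  3  4  5  6  7  8  9 10 11 12 13
g(k):  0  0  1  1  0  2  1  0  0  1  1  0  2  1
So g(13) = 1.
By the Sprague-Grundy theorem, the Grundy value of a sum of independent games is the XOR of the component values.
Combined value = 4 ⊕ 1 = 5.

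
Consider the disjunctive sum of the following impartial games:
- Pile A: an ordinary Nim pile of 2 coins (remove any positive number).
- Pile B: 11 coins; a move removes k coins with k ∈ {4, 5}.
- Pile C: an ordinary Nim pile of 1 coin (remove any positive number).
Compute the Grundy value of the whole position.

3

Pile A is a plain Nim pile of size 2, so its Grundy value is 2.
Build the Grundy sequence for pile B with g(k) = mex{g(k−s) : s ∈ {4, 5}, s ≤ k}:
k:     0  1  2  3  4  5  6  7  8  9 10 11
g(k):  0  0  0  0  1  1  1  1  2  0  0  0
So g(11) = 0.
Pile C is a plain Nim pile of size 1, so its Grundy value is 1.
By the Sprague-Grundy theorem, the Grundy value of a sum of independent games is the XOR of the component values.
Combined value = 2 XOR 0 XOR 1 = 3.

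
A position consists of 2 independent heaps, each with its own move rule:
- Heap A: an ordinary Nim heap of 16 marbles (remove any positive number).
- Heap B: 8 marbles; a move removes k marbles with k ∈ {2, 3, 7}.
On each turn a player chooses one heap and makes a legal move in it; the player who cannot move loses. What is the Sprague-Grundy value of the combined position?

Heap A is a plain Nim heap of size 16, so its Grundy value is 16.
Grundy values for heap B (subtraction set {2, 3, 7}):
g(0) = mex{} = 0
g(1) = mex{} = 0
g(2) = mex{0} = 1
g(3) = mex{0} = 1
g(4) = mex{0,1} = 2
g(5) = mex{1} = 0
g(6) = mex{1,2} = 0
g(7) = mex{0,2} = 1
g(8) = mex{0} = 1
So g(8) = 1.
By the Sprague-Grundy theorem, the Grundy value of a sum of independent games is the XOR of the component values.
Combined value = 16 XOR 1 = 17.

17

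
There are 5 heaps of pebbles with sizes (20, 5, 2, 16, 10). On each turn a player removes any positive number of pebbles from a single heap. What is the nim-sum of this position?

In binary:
  10100  (20)
  00101  (5)
  00010  (2)
  10000  (16)
  01010  (10)
  -----
  01001  (9)

9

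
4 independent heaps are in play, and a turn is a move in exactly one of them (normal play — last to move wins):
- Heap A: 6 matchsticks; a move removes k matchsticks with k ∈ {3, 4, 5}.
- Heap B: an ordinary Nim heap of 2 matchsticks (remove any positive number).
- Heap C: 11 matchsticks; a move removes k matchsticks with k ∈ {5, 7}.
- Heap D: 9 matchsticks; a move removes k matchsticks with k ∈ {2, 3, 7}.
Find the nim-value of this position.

0

Grundy values for heap A (subtraction set {3, 4, 5}):
g(0) = mex{} = 0
g(1) = mex{} = 0
g(2) = mex{} = 0
g(3) = mex{0} = 1
g(4) = mex{0} = 1
g(5) = mex{0} = 1
g(6) = mex{0,1} = 2
So g(6) = 2.
Heap B is a plain Nim heap of size 2, so its Grundy value is 2.
Build the Grundy sequence for heap C with g(k) = mex{g(k−s) : s ∈ {5, 7}, s ≤ k}:
g(0) = mex{} = 0
g(1) = mex{} = 0
g(2) = mex{} = 0
g(3) = mex{} = 0
g(4) = mex{} = 0
g(5) = mex{0} = 1
g(6) = mex{0} = 1
g(7) = mex{0} = 1
g(8) = mex{0} = 1
g(9) = mex{0} = 1
g(10) = mex{0,1} = 2
g(11) = mex{0,1} = 2
So g(11) = 2.
For heap D, compute g(0), g(1), … with moves {2, 3, 7}:
g(0) = mex{} = 0
g(1) = mex{} = 0
g(2) = mex{0} = 1
g(3) = mex{0} = 1
g(4) = mex{0,1} = 2
g(5) = mex{1} = 0
g(6) = mex{1,2} = 0
g(7) = mex{0,2} = 1
g(8) = mex{0} = 1
g(9) = mex{0,1} = 2
So g(9) = 2.
The value of a disjunctive sum is the nim-sum of the parts.
Combined value = 2 XOR 2 XOR 2 XOR 2 = 0.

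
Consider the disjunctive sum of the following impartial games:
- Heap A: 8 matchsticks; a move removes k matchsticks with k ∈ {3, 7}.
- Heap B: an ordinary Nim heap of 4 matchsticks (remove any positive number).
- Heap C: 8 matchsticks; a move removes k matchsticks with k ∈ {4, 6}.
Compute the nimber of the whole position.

4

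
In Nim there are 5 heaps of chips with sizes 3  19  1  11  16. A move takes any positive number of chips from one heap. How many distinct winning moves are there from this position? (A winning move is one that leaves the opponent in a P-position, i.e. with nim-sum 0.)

1

Compute the nim-sum pairwise:
3 ⊕ 19 = 16
16 ⊕ 1 = 17
17 ⊕ 11 = 26
26 ⊕ 16 = 10
The overall nim-sum is X = 10. A heap of size p has a winning move iff p XOR X < p (reduce it to p XOR X).
  3: 3 XOR 10 = 9 ≥ 3 — no move.
  19: 19 XOR 10 = 25 ≥ 19 — no move.
  1: 1 XOR 10 = 11 ≥ 1 — no move.
  11: 11 XOR 10 = 1 < 11 — winning move (to 1).
  16: 16 XOR 10 = 26 ≥ 16 — no move.
That gives 1 winning move.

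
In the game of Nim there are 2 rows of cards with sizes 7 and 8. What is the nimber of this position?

15

In binary:
  0111  (7)
  1000  (8)
  ----
  1111  (15)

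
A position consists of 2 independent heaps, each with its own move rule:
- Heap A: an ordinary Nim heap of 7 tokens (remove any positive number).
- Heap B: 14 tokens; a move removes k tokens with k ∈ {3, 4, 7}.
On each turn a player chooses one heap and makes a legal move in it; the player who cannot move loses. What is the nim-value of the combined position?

6

Heap A is a plain Nim heap of size 7, so its Grundy value is 7.
For heap B, compute g(0), g(1), … with moves {3, 4, 7}:
g(0) = mex{} = 0
g(1) = mex{} = 0
g(2) = mex{} = 0
g(3) = mex{0} = 1
g(4) = mex{0} = 1
g(5) = mex{0} = 1
g(6) = mex{0,1} = 2
g(7) = mex{0,1} = 2
g(8) = mex{0,1} = 2
g(9) = mex{0,1,2} = 3
g(10) = mex{1,2} = 0
g(11) = mex{1,2} = 0
g(12) = mex{1,2,3} = 0
g(13) = mex{0,2,3} = 1
g(14) = mex{0,2} = 1
So g(14) = 1.
By the Sprague-Grundy theorem, the Grundy value of a sum of independent games is the XOR of the component values.
Combined value = 7 XOR 1 = 6.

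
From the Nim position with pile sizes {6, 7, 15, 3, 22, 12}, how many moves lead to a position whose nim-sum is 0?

1

Write each in binary and XOR column by column:
  00110  (6)
  00111  (7)
  01111  (15)
  00011  (3)
  10110  (22)
  01100  (12)
  -----
  10111  (23)
The overall nim-sum is X = 23. A pile of size p has a winning move iff p XOR X < p (reduce it to p XOR X).
  6: 6 XOR 23 = 17 ≥ 6 — no move.
  7: 7 XOR 23 = 16 ≥ 7 — no move.
  15: 15 XOR 23 = 24 ≥ 15 — no move.
  3: 3 XOR 23 = 20 ≥ 3 — no move.
  22: 22 XOR 23 = 1 < 22 — winning move (to 1).
  12: 12 XOR 23 = 27 ≥ 12 — no move.
That gives 1 winning move.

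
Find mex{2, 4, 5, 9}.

0

0 is not in the set, so the mex is 0.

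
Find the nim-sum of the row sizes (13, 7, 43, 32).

1

Nim-sum: 13 XOR 7 XOR 43 XOR 32 = 1.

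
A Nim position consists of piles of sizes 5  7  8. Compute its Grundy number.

10

Compute the nim-sum pairwise:
5 ⊕ 7 = 2
2 ⊕ 8 = 10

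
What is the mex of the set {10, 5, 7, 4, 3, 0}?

0 is in the set but 1 is not, so the mex is 1.

1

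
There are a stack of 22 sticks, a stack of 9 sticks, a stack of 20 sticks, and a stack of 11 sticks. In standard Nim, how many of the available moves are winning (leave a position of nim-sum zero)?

Compute the nim-sum pairwise:
22 ⊕ 9 = 31
31 ⊕ 20 = 11
11 ⊕ 11 = 0
The nim-sum is already 0, so every move leaves a nonzero nim-sum — there are no winning moves.

0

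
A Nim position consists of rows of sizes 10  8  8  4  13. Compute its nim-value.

3

Nim-sum: 10 ^ 8 ^ 8 ^ 4 ^ 13 = 3.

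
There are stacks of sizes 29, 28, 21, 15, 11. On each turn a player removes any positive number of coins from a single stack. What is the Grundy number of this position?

Write each in binary and XOR column by column:
  11101  (29)
  11100  (28)
  10101  (21)
  01111  (15)
  01011  (11)
  -----
  10000  (16)

16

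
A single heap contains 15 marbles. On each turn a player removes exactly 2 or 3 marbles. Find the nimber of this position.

0

Build the Grundy sequence with g(k) = mex{g(k−s) : s ∈ {2, 3}, s ≤ k}:
k:     0  1  2  3  4  5  6  7  8  9 10 11 12 13 14 15
g(k):  0  0  1  1  2  0  0  1  1  2  0  0  1  1  2  0
So g(15) = 0.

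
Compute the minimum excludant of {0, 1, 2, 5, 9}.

3

The values 0, 1, 2 are all present; 3 is the first non-negative integer missing from the set.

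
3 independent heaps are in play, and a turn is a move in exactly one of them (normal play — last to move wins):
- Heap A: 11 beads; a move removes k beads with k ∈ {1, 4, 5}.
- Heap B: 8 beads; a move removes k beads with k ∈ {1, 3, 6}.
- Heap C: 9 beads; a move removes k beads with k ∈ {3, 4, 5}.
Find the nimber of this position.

3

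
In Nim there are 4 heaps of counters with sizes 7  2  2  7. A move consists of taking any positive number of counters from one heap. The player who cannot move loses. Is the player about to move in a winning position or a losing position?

Losing position

Nim-sum: 7 XOR 2 XOR 2 XOR 7 = 0.
The nim-sum is 0, so this is a P-position: the player to move is in a losing position under optimal play.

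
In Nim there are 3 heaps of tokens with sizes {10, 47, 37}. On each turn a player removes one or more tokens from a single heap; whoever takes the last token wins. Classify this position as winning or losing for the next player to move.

Losing position

Compute the nim-sum pairwise:
10 ⊕ 47 = 37
37 ⊕ 37 = 0
The nim-sum is 0, so this is a P-position: the player to move is in a losing position under optimal play.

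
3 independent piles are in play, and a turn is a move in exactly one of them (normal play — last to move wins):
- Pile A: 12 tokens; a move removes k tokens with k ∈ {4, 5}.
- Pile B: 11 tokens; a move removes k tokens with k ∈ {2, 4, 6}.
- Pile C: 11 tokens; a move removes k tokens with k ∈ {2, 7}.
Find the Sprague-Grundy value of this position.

0

Grundy values for pile A (subtraction set {4, 5}):
k:     0  1  2  3  4  5  6  7  8  9 10 11 12
g(k):  0  0  0  0  1  1  1  1  2  0  0  0  0
So g(12) = 0.
Grundy values for pile B (subtraction set {2, 4, 6}):
k:     0  1  2  3  4  5  6  7  8  9 10 11
g(k):  0  0  1  1  2  2  3  3  0  0  1  1
So g(11) = 1.
For pile C, compute g(0), g(1), … with moves {2, 7}:
g(0) = mex{} = 0
g(1) = mex{} = 0
g(2) = mex{0} = 1
g(3) = mex{0} = 1
g(4) = mex{1} = 0
g(5) = mex{1} = 0
g(6) = mex{0} = 1
g(7) = mex{0} = 1
g(8) = mex{0,1} = 2
g(9) = mex{1} = 0
g(10) = mex{1,2} = 0
g(11) = mex{0} = 1
So g(11) = 1.
By the Sprague-Grundy theorem, the Grundy value of a sum of independent games is the XOR of the component values.
Combined value = 0 ⊕ 1 ⊕ 1 = 0.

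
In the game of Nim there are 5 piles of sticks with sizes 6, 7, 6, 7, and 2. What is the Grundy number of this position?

2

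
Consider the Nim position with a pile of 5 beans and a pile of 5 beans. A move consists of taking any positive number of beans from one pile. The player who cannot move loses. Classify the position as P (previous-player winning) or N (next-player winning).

P-position

Bitwise XOR of the heap sizes:
  101  (5)
  101  (5)
  ---
  000  (0)
The nim-sum is 0, so this is a P-position: the player to move is in a losing position under optimal play.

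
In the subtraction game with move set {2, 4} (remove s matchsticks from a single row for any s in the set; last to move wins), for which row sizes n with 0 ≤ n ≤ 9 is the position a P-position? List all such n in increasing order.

0, 1, 6, 7

Grundy values for subtraction set {2, 4}:
k:     0  1  2  3  4  5  6  7  8  9
g(k):  0  0  1  1  2  2  0  0  1  1
The P-positions (g = 0) in 0..9 are 0, 1, 6, 7.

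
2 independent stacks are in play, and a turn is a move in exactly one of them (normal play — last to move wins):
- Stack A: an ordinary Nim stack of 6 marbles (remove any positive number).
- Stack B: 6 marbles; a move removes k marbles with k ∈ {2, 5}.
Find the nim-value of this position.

7

Stack A is a plain Nim stack of size 6, so its Grundy value is 6.
Grundy values for stack B (subtraction set {2, 5}):
k:     0  1  2  3  4  5  6
g(k):  0  0  1  1  0  2  1
So g(6) = 1.
By the Sprague-Grundy theorem, the Grundy value of a sum of independent games is the XOR of the component values.
Combined value = 6 XOR 1 = 7.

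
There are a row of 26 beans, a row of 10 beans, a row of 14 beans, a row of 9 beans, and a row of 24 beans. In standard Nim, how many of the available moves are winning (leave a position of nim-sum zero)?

5

Compute the nim-sum pairwise:
26 XOR 10 = 16
16 XOR 14 = 30
30 XOR 9 = 23
23 XOR 24 = 15
The overall nim-sum is X = 15. A row of size p has a winning move iff p XOR X < p (reduce it to p XOR X).
  26: 26 XOR 15 = 21 < 26 — winning move (to 21).
  10: 10 XOR 15 = 5 < 10 — winning move (to 5).
  14: 14 XOR 15 = 1 < 14 — winning move (to 1).
  9: 9 XOR 15 = 6 < 9 — winning move (to 6).
  24: 24 XOR 15 = 23 < 24 — winning move (to 23).
That gives 5 winning moves.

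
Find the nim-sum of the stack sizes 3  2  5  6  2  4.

4

Compute the nim-sum pairwise:
3 ⊕ 2 = 1
1 ⊕ 5 = 4
4 ⊕ 6 = 2
2 ⊕ 2 = 0
0 ⊕ 4 = 4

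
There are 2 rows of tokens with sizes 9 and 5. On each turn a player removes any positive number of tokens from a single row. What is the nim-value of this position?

12

Compute the nim-sum pairwise:
9 XOR 5 = 12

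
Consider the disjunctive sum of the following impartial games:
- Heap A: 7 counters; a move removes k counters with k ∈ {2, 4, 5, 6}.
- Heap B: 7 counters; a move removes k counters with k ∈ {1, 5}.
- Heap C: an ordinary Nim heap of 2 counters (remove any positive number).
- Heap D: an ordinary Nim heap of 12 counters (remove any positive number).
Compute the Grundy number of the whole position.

12

For heap A, compute g(0), g(1), … with moves {2, 4, 5, 6}:
k:     0  1  2  3  4  5  6  7
g(k):  0  0  1  1  2  2  3  3
So g(7) = 3.
Build the Grundy sequence for heap B with g(k) = mex{g(k−s) : s ∈ {1, 5}, s ≤ k}:
k:     0  1  2  3  4  5  6  7
g(k):  0  1  0  1  0  1  0  1
So g(7) = 1.
Heap C is a plain Nim heap of size 2, so its Grundy value is 2.
Heap D is a plain Nim heap of size 12, so its Grundy value is 12.
By the Sprague-Grundy theorem, the Grundy value of a sum of independent games is the XOR of the component values.
Combined value = 3 ⊕ 1 ⊕ 2 ⊕ 12 = 12.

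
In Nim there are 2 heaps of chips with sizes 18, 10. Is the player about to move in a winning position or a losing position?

Winning position

In binary:
  10010  (18)
  01010  (10)
  -----
  11000  (24)
The nim-sum is 24 ≠ 0, so this is an N-position: the player to move can win.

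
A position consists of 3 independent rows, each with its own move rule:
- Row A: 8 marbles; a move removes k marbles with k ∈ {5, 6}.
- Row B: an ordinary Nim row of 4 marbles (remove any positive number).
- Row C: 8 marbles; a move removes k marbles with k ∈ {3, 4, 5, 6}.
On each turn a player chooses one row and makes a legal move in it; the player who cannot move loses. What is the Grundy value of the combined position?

For row A, compute g(0), g(1), … with moves {5, 6}:
k:     0  1  2  3  4  5  6  7  8
g(k):  0  0  0  0  0  1  1  1  1
So g(8) = 1.
Row B is a plain Nim row of size 4, so its Grundy value is 4.
For row C, compute g(0), g(1), … with moves {3, 4, 5, 6}:
k:     0  1  2  3  4  5  6  7  8
g(k):  0  0  0  1  1  1  2  2  2
So g(8) = 2.
The value of a disjunctive sum is the nim-sum of the parts.
Combined value = 1 XOR 4 XOR 2 = 7.

7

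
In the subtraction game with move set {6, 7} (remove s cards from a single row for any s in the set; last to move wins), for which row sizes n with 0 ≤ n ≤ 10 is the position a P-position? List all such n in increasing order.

Build the Grundy sequence with g(k) = mex{g(k−s) : s ∈ {6, 7}, s ≤ k}:
g(0) = mex{} = 0
g(1) = mex{} = 0
g(2) = mex{} = 0
g(3) = mex{} = 0
g(4) = mex{} = 0
g(5) = mex{} = 0
g(6) = mex{0} = 1
g(7) = mex{0} = 1
g(8) = mex{0} = 1
g(9) = mex{0} = 1
g(10) = mex{0} = 1
The P-positions (g = 0) in 0..10 are 0, 1, 2, 3, 4, 5.

0, 1, 2, 3, 4, 5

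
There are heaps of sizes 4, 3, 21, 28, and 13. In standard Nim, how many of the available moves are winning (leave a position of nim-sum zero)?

Bitwise XOR of the heap sizes:
  00100  (4)
  00011  (3)
  10101  (21)
  11100  (28)
  01101  (13)
  -----
  00011  (3)
The overall nim-sum is X = 3. A heap of size p has a winning move iff p XOR X < p (reduce it to p XOR X).
  4: 4 XOR 3 = 7 ≥ 4 — no move.
  3: 3 XOR 3 = 0 < 3 — winning move (to 0).
  21: 21 XOR 3 = 22 ≥ 21 — no move.
  28: 28 XOR 3 = 31 ≥ 28 — no move.
  13: 13 XOR 3 = 14 ≥ 13 — no move.
That gives 1 winning move.

1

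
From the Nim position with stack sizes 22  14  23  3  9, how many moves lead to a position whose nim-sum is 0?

Compute the nim-sum pairwise:
22 XOR 14 = 24
24 XOR 23 = 15
15 XOR 3 = 12
12 XOR 9 = 5
The overall nim-sum is X = 5. A stack of size p has a winning move iff p XOR X < p (reduce it to p XOR X).
  22: 22 XOR 5 = 19 < 22 — winning move (to 19).
  14: 14 XOR 5 = 11 < 14 — winning move (to 11).
  23: 23 XOR 5 = 18 < 23 — winning move (to 18).
  3: 3 XOR 5 = 6 ≥ 3 — no move.
  9: 9 XOR 5 = 12 ≥ 9 — no move.
That gives 3 winning moves.

3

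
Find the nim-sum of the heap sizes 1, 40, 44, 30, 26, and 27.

26

Nim-sum: 1 XOR 40 XOR 44 XOR 30 XOR 26 XOR 27 = 26.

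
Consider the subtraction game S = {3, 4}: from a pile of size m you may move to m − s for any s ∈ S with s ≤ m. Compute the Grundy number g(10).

Compute g(0), g(1), … for moves {3, 4}:
k:     0  1  2  3  4  5  6  7  8  9 10
g(k):  0  0  0  1  1  1  2  0  0  0  1
So g(10) = 1.

1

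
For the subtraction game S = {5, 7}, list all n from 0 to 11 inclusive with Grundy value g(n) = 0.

0, 1, 2, 3, 4

Build the Grundy sequence with g(k) = mex{g(k−s) : s ∈ {5, 7}, s ≤ k}:
g(0) = mex{} = 0
g(1) = mex{} = 0
g(2) = mex{} = 0
g(3) = mex{} = 0
g(4) = mex{} = 0
g(5) = mex{0} = 1
g(6) = mex{0} = 1
g(7) = mex{0} = 1
g(8) = mex{0} = 1
g(9) = mex{0} = 1
g(10) = mex{0,1} = 2
g(11) = mex{0,1} = 2
The P-positions (g = 0) in 0..11 are 0, 1, 2, 3, 4.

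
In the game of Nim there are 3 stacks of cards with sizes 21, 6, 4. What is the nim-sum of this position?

Compute the nim-sum pairwise:
21 ^ 6 = 19
19 ^ 4 = 23

23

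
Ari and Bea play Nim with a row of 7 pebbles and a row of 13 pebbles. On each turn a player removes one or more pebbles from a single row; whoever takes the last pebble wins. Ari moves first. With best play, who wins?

Ari wins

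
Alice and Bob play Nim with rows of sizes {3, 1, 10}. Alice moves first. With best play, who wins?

Alice wins

Compute the nim-sum pairwise:
3 ^ 1 = 2
2 ^ 10 = 8
The nim-sum is 8 ≠ 0, so this is an N-position: the player to move can win; Alice has a winning move.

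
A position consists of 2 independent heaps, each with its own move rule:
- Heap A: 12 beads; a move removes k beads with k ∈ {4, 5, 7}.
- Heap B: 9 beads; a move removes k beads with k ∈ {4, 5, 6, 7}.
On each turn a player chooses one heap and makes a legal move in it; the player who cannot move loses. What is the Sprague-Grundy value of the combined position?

2

Grundy values for heap A (subtraction set {4, 5, 7}):
g(0) = mex{} = 0
g(1) = mex{} = 0
g(2) = mex{} = 0
g(3) = mex{} = 0
g(4) = mex{0} = 1
g(5) = mex{0} = 1
g(6) = mex{0} = 1
g(7) = mex{0} = 1
g(8) = mex{0,1} = 2
g(9) = mex{0,1} = 2
g(10) = mex{0,1} = 2
g(11) = mex{1} = 0
g(12) = mex{1,2} = 0
So g(12) = 0.
Grundy values for heap B (subtraction set {4, 5, 6, 7}):
g(0) = mex{} = 0
g(1) = mex{} = 0
g(2) = mex{} = 0
g(3) = mex{} = 0
g(4) = mex{0} = 1
g(5) = mex{0} = 1
g(6) = mex{0} = 1
g(7) = mex{0} = 1
g(8) = mex{0,1} = 2
g(9) = mex{0,1} = 2
So g(9) = 2.
By the Sprague-Grundy theorem, the Grundy value of a sum of independent games is the XOR of the component values.
Combined value = 0 ⊕ 2 = 2.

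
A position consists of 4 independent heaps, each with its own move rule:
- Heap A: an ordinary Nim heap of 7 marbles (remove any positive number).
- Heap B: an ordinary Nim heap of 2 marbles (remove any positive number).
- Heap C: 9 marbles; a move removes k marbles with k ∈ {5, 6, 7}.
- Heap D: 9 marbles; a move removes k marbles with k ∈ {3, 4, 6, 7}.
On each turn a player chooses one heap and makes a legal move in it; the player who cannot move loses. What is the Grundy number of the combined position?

7

Heap A is a plain Nim heap of size 7, so its Grundy value is 7.
Heap B is a plain Nim heap of size 2, so its Grundy value is 2.
Grundy values for heap C (subtraction set {5, 6, 7}):
g(0) = mex{} = 0
g(1) = mex{} = 0
g(2) = mex{} = 0
g(3) = mex{} = 0
g(4) = mex{} = 0
g(5) = mex{0} = 1
g(6) = mex{0} = 1
g(7) = mex{0} = 1
g(8) = mex{0} = 1
g(9) = mex{0} = 1
So g(9) = 1.
Grundy values for heap D (subtraction set {3, 4, 6, 7}):
g(0) = mex{} = 0
g(1) = mex{} = 0
g(2) = mex{} = 0
g(3) = mex{0} = 1
g(4) = mex{0} = 1
g(5) = mex{0} = 1
g(6) = mex{0,1} = 2
g(7) = mex{0,1} = 2
g(8) = mex{0,1} = 2
g(9) = mex{0,1,2} = 3
So g(9) = 3.
The value of a disjunctive sum is the nim-sum of the parts.
Combined value = 7 XOR 2 XOR 1 XOR 3 = 7.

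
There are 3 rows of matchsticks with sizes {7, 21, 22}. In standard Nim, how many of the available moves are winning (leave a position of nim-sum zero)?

3

In binary:
  00111  (7)
  10101  (21)
  10110  (22)
  -----
  00100  (4)
The overall nim-sum is X = 4. A row of size p has a winning move iff p XOR X < p (reduce it to p XOR X).
  7: 7 XOR 4 = 3 < 7 — winning move (to 3).
  21: 21 XOR 4 = 17 < 21 — winning move (to 17).
  22: 22 XOR 4 = 18 < 22 — winning move (to 18).
That gives 3 winning moves.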